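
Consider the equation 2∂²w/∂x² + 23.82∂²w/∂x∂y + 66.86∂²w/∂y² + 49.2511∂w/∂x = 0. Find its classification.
Hyperbolic. (A = 2, B = 23.82, C = 66.86 gives B² - 4AC = 32.5124.)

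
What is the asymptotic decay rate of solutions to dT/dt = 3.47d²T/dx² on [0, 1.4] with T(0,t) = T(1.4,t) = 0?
Eigenvalues: λₙ = 3.47n²π²/1.4².
First three modes:
  n=1: λ₁ = 3.47π²/1.4² ≈ 17.473
  n=2: λ₂ = 13.88π²/1.4² ≈ 69.893 (4× faster decay)
  n=3: λ₃ = 31.23π²/1.4² ≈ 157.259 (9× faster decay)
As t → ∞, higher modes decay exponentially faster. The n=1 mode dominates: T ~ c₁ sin(πx/1.4) e^{-λ₁t}.
Decay rate: λ₁ = 3.47π²/1.4² ≈ 17.473.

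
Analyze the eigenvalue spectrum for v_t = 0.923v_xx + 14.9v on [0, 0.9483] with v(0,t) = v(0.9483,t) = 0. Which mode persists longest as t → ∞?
Eigenvalues: λₙ = 0.923n²π²/0.9483² - 14.9.
First three modes:
  n=1: λ₁ = 0.923π²/0.9483² - 14.9 ≈ -4.77
  n=2: λ₂ = 3.692π²/0.9483² - 14.9 ≈ 25.62
  n=3: λ₃ = 8.307π²/0.9483² - 14.9 ≈ 76.27
Since 0.923π²/0.9483² ≈ 10.13 < 14.9, λ₁ < 0.
The n=1 mode grows fastest (−λₙ is largest for n=1) → dominates.
Asymptotic: v ~ c₁ sin(πx/0.9483) e^{4.77t} (exponential growth at rate −λ₁ ≈ 4.77).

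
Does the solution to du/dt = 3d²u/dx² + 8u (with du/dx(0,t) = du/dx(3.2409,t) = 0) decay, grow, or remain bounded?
u grows unboundedly. With Neumann BCs the constant mode has diffusion eigenvalue 0, so any r > 0 makes it grow like e^(8t); solution grows exponentially.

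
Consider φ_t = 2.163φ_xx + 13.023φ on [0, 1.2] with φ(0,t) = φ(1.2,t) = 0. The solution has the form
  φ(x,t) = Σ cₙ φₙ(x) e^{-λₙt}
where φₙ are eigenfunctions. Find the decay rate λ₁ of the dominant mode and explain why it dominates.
Eigenvalues: λₙ = 2.163n²π²/1.2² - 13.023.
First three modes:
  n=1: λ₁ = 2.163π²/1.2² - 13.023 ≈ 1.802
  n=2: λ₂ = 8.652π²/1.2² - 13.023 ≈ 46.277
  n=3: λ₃ = 19.467π²/1.2² - 13.023 ≈ 120.402
Since 2.163π²/1.2² ≈ 14.825 > 13.023, all λₙ > 0.
The n=1 mode decays slowest → dominates as t → ∞.
Asymptotic: φ ~ c₁ sin(πx/1.2) e^{-λ₁t} with decay rate λ₁ ≈ 1.802.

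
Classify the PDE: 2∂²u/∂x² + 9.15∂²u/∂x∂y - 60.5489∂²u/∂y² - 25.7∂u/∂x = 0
A = 2, B = 9.15, C = -60.5489. Discriminant B² - 4AC = 568.1137. Since 568.1137 > 0, hyperbolic.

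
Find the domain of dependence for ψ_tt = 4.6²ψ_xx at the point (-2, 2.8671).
Domain of dependence: [-15.18866, 11.18866]. Signals travel at speed 4.6, so data within |x - -2| ≤ 4.6·2.8671 = 13.18866 can reach the point.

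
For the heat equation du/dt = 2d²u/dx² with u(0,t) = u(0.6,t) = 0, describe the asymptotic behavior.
u → 0. Heat diffuses out through both boundaries.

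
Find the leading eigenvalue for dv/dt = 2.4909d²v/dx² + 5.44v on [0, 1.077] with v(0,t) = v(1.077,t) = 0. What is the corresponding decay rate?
Eigenvalues: λₙ = 2.4909n²π²/1.077² - 5.44.
First three modes:
  n=1: λ₁ = 2.4909π²/1.077² - 5.44 ≈ 15.755
  n=2: λ₂ = 9.9636π²/1.077² - 5.44 ≈ 79.338
  n=3: λ₃ = 22.4181π²/1.077² - 5.44 ≈ 185.311
Since 2.4909π²/1.077² ≈ 21.195 > 5.44, all λₙ > 0.
The n=1 mode decays slowest → dominates as t → ∞.
Asymptotic: v ~ c₁ sin(πx/1.077) e^{-λ₁t} with decay rate λ₁ ≈ 15.755.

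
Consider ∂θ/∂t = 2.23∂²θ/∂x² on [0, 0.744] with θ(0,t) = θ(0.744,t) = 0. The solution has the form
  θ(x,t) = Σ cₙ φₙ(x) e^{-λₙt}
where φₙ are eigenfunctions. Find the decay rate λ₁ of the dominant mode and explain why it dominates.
Eigenvalues: λₙ = 2.23n²π²/0.744².
First three modes:
  n=1: λ₁ = 2.23π²/0.744² ≈ 39.761
  n=2: λ₂ = 8.92π²/0.744² ≈ 159.045 (4× faster decay)
  n=3: λ₃ = 20.07π²/0.744² ≈ 357.85 (9× faster decay)
As t → ∞, higher modes decay exponentially faster. The n=1 mode dominates: θ ~ c₁ sin(πx/0.744) e^{-λ₁t}.
Decay rate: λ₁ = 2.23π²/0.744² ≈ 39.761.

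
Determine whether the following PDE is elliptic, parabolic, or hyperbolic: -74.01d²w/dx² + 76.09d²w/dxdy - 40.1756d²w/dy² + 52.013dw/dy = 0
Coefficients: A = -74.01, B = 76.09, C = -40.1756. B² - 4AC = -6103.896524, which is negative, so the equation is elliptic.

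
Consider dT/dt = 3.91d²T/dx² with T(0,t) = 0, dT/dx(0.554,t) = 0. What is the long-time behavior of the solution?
As t → ∞, T → 0. Heat escapes through the Dirichlet boundary.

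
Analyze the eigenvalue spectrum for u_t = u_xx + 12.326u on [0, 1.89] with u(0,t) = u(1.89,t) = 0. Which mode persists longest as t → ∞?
Eigenvalues: λₙ = n²π²/1.89² - 12.326.
First three modes:
  n=1: λ₁ = π²/1.89² - 12.326 ≈ -9.563
  n=2: λ₂ = 4π²/1.89² - 12.326 ≈ -1.274
  n=3: λ₃ = 9π²/1.89² - 12.326 ≈ 12.541
Since π²/1.89² ≈ 2.763 < 12.326, λ₁ < 0.
The n=1 mode grows fastest (−λₙ is largest for n=1) → dominates.
Asymptotic: u ~ c₁ sin(πx/1.89) e^{9.563t} (exponential growth at rate −λ₁ ≈ 9.563).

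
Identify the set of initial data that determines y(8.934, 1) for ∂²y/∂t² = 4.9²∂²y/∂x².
Domain of dependence: [4.034, 13.834]. Signals travel at speed 4.9, so data within |x - 8.934| ≤ 4.9·1 = 4.9 can reach the point.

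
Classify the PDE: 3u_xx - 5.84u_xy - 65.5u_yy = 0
A = 3, B = -5.84, C = -65.5. Discriminant B² - 4AC = 820.1056. Since 820.1056 > 0, hyperbolic.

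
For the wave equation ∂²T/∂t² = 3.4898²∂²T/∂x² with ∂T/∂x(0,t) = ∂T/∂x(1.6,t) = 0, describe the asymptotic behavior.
T oscillates about a mean that drifts linearly in t (generically unbounded; no decay). There is no damping, so the nonconstant modes persist as standing waves (energy conserved, no decay). But with Neumann conditions at both ends the constant mode has eigenvalue 0: the spatial mean M(t) of T satisfies M'' = 0, so M(t) = M(0) + M'(0)·t. Unless the initial velocity has zero mean (∫T_t(x,0)dx = 0), the solution grows linearly in t (unbounded, though not exponentially); if it does have zero mean, the solution stays bounded and simply oscillates.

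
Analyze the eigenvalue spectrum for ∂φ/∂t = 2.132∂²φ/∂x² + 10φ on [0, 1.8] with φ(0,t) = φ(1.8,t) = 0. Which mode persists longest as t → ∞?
Eigenvalues: λₙ = 2.132n²π²/1.8² - 10.
First three modes:
  n=1: λ₁ = 2.132π²/1.8² - 10 ≈ -3.506
  n=2: λ₂ = 8.528π²/1.8² - 10 ≈ 15.978
  n=3: λ₃ = 19.188π²/1.8² - 10 ≈ 48.45
Since 2.132π²/1.8² ≈ 6.494 < 10, λ₁ < 0.
The n=1 mode grows fastest (−λₙ is largest for n=1) → dominates.
Asymptotic: φ ~ c₁ sin(πx/1.8) e^{3.506t} (exponential growth at rate −λ₁ ≈ 3.506).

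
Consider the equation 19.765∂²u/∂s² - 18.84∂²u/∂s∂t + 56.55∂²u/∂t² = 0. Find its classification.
Elliptic. (A = 19.765, B = -18.84, C = 56.55 gives B² - 4AC = -4115.8974.)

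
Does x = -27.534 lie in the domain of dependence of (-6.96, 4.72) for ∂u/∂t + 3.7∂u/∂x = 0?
No. Only data at x = -24.424 affects (-6.96, 4.72). Advection has one-way propagation along characteristics.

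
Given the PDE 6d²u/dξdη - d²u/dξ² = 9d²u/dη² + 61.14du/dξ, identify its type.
Rewriting in standard form: -d²u/dξ² + 6d²u/dξdη - 9d²u/dη² - 61.14du/dξ = 0. The second-order coefficients are A = -1, B = 6, C = -9. Since B² - 4AC = 0 = 0, this is a parabolic PDE.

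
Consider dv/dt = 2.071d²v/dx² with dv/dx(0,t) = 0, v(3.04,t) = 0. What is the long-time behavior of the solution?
As t → ∞, v → 0. Heat escapes through the Dirichlet boundary.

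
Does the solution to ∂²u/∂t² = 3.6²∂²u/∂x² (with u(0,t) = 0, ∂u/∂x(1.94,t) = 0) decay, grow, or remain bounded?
u oscillates (no decay). Energy is conserved; the solution oscillates indefinitely as standing waves.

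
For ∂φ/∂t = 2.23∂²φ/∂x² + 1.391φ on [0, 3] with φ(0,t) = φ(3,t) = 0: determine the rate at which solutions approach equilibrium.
Eigenvalues: λₙ = 2.23n²π²/3² - 1.391.
First three modes:
  n=1: λ₁ = 2.23π²/3² - 1.391 ≈ 1.054
  n=2: λ₂ = 8.92π²/3² - 1.391 ≈ 8.391
  n=3: λ₃ = 20.07π²/3² - 1.391 ≈ 20.618
Since 2.23π²/3² ≈ 2.445 > 1.391, all λₙ > 0.
The n=1 mode decays slowest → dominates as t → ∞.
Asymptotic: φ ~ c₁ sin(πx/3) e^{-λ₁t} with decay rate λ₁ ≈ 1.054.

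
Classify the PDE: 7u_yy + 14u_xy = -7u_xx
Rewriting in standard form: 7u_xx + 14u_xy + 7u_yy = 0. A = 7, B = 14, C = 7. Discriminant B² - 4AC = 0. Since 0 = 0, parabolic.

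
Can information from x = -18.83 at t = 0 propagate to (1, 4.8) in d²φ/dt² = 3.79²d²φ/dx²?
No. The domain of dependence is [-17.192, 19.192], and -18.83 is outside this interval.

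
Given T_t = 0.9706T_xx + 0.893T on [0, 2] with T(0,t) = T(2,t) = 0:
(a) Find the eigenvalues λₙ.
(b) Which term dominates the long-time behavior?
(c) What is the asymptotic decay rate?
Eigenvalues: λₙ = 0.9706n²π²/2² - 0.893.
First three modes:
  n=1: λ₁ = 0.9706π²/2² - 0.893 ≈ 1.502
  n=2: λ₂ = 3.8824π²/2² - 0.893 ≈ 8.686
  n=3: λ₃ = 8.7354π²/2² - 0.893 ≈ 20.661
Since 0.9706π²/2² ≈ 2.395 > 0.893, all λₙ > 0.
The n=1 mode decays slowest → dominates as t → ∞.
Asymptotic: T ~ c₁ sin(πx/2) e^{-λ₁t} with decay rate λ₁ ≈ 1.502.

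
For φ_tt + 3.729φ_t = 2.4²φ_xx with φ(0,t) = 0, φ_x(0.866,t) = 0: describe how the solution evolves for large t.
φ → 0. Damping (γ=3.729) dissipates energy; oscillations decay exponentially.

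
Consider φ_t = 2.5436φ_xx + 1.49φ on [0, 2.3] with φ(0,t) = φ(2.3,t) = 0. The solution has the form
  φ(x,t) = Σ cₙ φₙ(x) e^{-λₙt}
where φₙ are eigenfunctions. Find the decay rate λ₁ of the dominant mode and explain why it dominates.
Eigenvalues: λₙ = 2.5436n²π²/2.3² - 1.49.
First three modes:
  n=1: λ₁ = 2.5436π²/2.3² - 1.49 ≈ 3.256
  n=2: λ₂ = 10.1744π²/2.3² - 1.49 ≈ 17.492
  n=3: λ₃ = 22.8924π²/2.3² - 1.49 ≈ 41.221
Since 2.5436π²/2.3² ≈ 4.746 > 1.49, all λₙ > 0.
The n=1 mode decays slowest → dominates as t → ∞.
Asymptotic: φ ~ c₁ sin(πx/2.3) e^{-λ₁t} with decay rate λ₁ ≈ 3.256.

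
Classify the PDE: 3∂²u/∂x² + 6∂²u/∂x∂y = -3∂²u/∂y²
Rewriting in standard form: 3∂²u/∂x² + 6∂²u/∂x∂y + 3∂²u/∂y² = 0. A = 3, B = 6, C = 3. Discriminant B² - 4AC = 0. Since 0 = 0, parabolic.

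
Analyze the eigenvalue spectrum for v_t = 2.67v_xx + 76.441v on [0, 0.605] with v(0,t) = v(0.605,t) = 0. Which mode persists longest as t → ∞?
Eigenvalues: λₙ = 2.67n²π²/0.605² - 76.441.
First three modes:
  n=1: λ₁ = 2.67π²/0.605² - 76.441 ≈ -4.446
  n=2: λ₂ = 10.68π²/0.605² - 76.441 ≈ 211.538
  n=3: λ₃ = 24.03π²/0.605² - 76.441 ≈ 571.511
Since 2.67π²/0.605² ≈ 71.995 < 76.441, λ₁ < 0.
The n=1 mode grows fastest (−λₙ is largest for n=1) → dominates.
Asymptotic: v ~ c₁ sin(πx/0.605) e^{4.446t} (exponential growth at rate −λ₁ ≈ 4.446).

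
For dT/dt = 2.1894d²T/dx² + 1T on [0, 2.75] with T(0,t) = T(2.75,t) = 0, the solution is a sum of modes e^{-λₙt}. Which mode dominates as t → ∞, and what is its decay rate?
Eigenvalues: λₙ = 2.1894n²π²/2.75² - 1.
First three modes:
  n=1: λ₁ = 2.1894π²/2.75² - 1 ≈ 1.857
  n=2: λ₂ = 8.7576π²/2.75² - 1 ≈ 10.429
  n=3: λ₃ = 19.7046π²/2.75² - 1 ≈ 24.716
Since 2.1894π²/2.75² ≈ 2.857 > 1, all λₙ > 0.
The n=1 mode decays slowest → dominates as t → ∞.
Asymptotic: T ~ c₁ sin(πx/2.75) e^{-λ₁t} with decay rate λ₁ ≈ 1.857.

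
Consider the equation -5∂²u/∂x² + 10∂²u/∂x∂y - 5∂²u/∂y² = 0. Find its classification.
Parabolic. (A = -5, B = 10, C = -5 gives B² - 4AC = 0.)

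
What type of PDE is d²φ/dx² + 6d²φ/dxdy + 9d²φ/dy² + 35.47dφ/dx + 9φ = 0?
With A = 1, B = 6, C = 9, the discriminant is 0. This is a parabolic PDE.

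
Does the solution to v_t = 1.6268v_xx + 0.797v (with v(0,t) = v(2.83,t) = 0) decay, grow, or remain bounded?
v → 0. Diffusion dominates reaction (r=0.797 < κπ²/L²≈2); solution decays.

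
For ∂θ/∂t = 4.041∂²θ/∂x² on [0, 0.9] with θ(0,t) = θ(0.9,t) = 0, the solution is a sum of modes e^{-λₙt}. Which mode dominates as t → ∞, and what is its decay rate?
Eigenvalues: λₙ = 4.041n²π²/0.9².
First three modes:
  n=1: λ₁ = 4.041π²/0.9² ≈ 49.238
  n=2: λ₂ = 16.164π²/0.9² ≈ 196.953 (4× faster decay)
  n=3: λ₃ = 36.369π²/0.9² ≈ 443.145 (9× faster decay)
As t → ∞, higher modes decay exponentially faster. The n=1 mode dominates: θ ~ c₁ sin(πx/0.9) e^{-λ₁t}.
Decay rate: λ₁ = 4.041π²/0.9² ≈ 49.238.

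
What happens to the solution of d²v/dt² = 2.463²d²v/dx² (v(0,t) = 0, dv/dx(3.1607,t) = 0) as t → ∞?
v oscillates (no decay). Energy is conserved; the solution oscillates indefinitely as standing waves.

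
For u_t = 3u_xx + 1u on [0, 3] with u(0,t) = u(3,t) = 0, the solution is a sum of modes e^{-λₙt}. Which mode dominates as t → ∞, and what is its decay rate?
Eigenvalues: λₙ = 3n²π²/3² - 1.
First three modes:
  n=1: λ₁ = 3π²/3² - 1 ≈ 2.29
  n=2: λ₂ = 12π²/3² - 1 ≈ 12.159
  n=3: λ₃ = 27π²/3² - 1 ≈ 28.609
Since 3π²/3² ≈ 3.29 > 1, all λₙ > 0.
The n=1 mode decays slowest → dominates as t → ∞.
Asymptotic: u ~ c₁ sin(πx/3) e^{-λ₁t} with decay rate λ₁ ≈ 2.29.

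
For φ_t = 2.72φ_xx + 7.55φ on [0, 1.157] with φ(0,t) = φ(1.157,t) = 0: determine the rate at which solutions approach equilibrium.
Eigenvalues: λₙ = 2.72n²π²/1.157² - 7.55.
First three modes:
  n=1: λ₁ = 2.72π²/1.157² - 7.55 ≈ 12.504
  n=2: λ₂ = 10.88π²/1.157² - 7.55 ≈ 72.666
  n=3: λ₃ = 24.48π²/1.157² - 7.55 ≈ 172.936
Since 2.72π²/1.157² ≈ 20.054 > 7.55, all λₙ > 0.
The n=1 mode decays slowest → dominates as t → ∞.
Asymptotic: φ ~ c₁ sin(πx/1.157) e^{-λ₁t} with decay rate λ₁ ≈ 12.504.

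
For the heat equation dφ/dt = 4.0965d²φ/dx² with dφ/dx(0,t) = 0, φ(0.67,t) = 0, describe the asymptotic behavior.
φ → 0. Heat escapes through the Dirichlet boundary.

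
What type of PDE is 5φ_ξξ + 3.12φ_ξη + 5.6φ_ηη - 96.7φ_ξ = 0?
With A = 5, B = 3.12, C = 5.6, the discriminant is -102.2656. This is an elliptic PDE.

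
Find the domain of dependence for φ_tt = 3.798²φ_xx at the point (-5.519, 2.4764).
Domain of dependence: [-14.9243672, 3.8863672]. Signals travel at speed 3.798, so data within |x - -5.519| ≤ 3.798·2.4764 = 9.4053672 can reach the point.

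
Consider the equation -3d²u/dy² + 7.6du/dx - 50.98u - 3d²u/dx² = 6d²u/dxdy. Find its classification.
Rewriting in standard form: -3d²u/dx² - 6d²u/dxdy - 3d²u/dy² + 7.6du/dx - 50.98u = 0. Parabolic. (A = -3, B = -6, C = -3 gives B² - 4AC = 0.)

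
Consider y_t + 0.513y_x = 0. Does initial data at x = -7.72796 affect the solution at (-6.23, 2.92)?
Yes. The characteristic through (-6.23, 2.92) passes through x = -7.72796.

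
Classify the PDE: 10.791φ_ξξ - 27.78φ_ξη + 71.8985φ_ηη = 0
A = 10.791, B = -27.78, C = 71.8985. Discriminant B² - 4AC = -2331.698454. Since -2331.698454 < 0, elliptic.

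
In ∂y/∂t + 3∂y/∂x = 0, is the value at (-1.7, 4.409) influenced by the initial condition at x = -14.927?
Yes. The characteristic through (-1.7, 4.409) passes through x = -14.927.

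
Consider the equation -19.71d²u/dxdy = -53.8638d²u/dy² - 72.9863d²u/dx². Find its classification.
Rewriting in standard form: 72.9863d²u/dx² - 19.71d²u/dxdy + 53.8638d²u/dy² = 0. Elliptic. (A = 72.9863, B = -19.71, C = 53.8638 gives B² - 4AC = -15336.79376376.)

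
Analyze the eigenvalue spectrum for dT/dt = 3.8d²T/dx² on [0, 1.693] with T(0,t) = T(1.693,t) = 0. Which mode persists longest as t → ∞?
Eigenvalues: λₙ = 3.8n²π²/1.693².
First three modes:
  n=1: λ₁ = 3.8π²/1.693² ≈ 13.085
  n=2: λ₂ = 15.2π²/1.693² ≈ 52.339 (4× faster decay)
  n=3: λ₃ = 34.2π²/1.693² ≈ 117.764 (9× faster decay)
As t → ∞, higher modes decay exponentially faster. The n=1 mode dominates: T ~ c₁ sin(πx/1.693) e^{-λ₁t}.
Decay rate: λ₁ = 3.8π²/1.693² ≈ 13.085.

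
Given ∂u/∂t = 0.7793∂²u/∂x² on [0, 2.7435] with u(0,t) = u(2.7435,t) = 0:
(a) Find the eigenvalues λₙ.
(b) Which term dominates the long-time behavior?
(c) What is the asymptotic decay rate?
Eigenvalues: λₙ = 0.7793n²π²/2.7435².
First three modes:
  n=1: λ₁ = 0.7793π²/2.7435² ≈ 1.022
  n=2: λ₂ = 3.1172π²/2.7435² ≈ 4.087 (4× faster decay)
  n=3: λ₃ = 7.0137π²/2.7435² ≈ 9.197 (9× faster decay)
As t → ∞, higher modes decay exponentially faster. The n=1 mode dominates: u ~ c₁ sin(πx/2.7435) e^{-λ₁t}.
Decay rate: λ₁ = 0.7793π²/2.7435² ≈ 1.022.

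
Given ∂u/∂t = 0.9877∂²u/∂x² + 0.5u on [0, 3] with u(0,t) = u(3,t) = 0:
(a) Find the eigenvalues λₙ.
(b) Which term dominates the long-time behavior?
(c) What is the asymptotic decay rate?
Eigenvalues: λₙ = 0.9877n²π²/3² - 0.5.
First three modes:
  n=1: λ₁ = 0.9877π²/3² - 0.5 ≈ 0.583
  n=2: λ₂ = 3.9508π²/3² - 0.5 ≈ 3.833
  n=3: λ₃ = 8.8893π²/3² - 0.5 ≈ 9.248
Since 0.9877π²/3² ≈ 1.083 > 0.5, all λₙ > 0.
The n=1 mode decays slowest → dominates as t → ∞.
Asymptotic: u ~ c₁ sin(πx/3) e^{-λ₁t} with decay rate λ₁ ≈ 0.583.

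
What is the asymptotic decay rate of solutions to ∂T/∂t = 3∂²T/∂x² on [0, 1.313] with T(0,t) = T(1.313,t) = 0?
Eigenvalues: λₙ = 3n²π²/1.313².
First three modes:
  n=1: λ₁ = 3π²/1.313² ≈ 17.175
  n=2: λ₂ = 12π²/1.313² ≈ 68.699 (4× faster decay)
  n=3: λ₃ = 27π²/1.313² ≈ 154.573 (9× faster decay)
As t → ∞, higher modes decay exponentially faster. The n=1 mode dominates: T ~ c₁ sin(πx/1.313) e^{-λ₁t}.
Decay rate: λ₁ = 3π²/1.313² ≈ 17.175.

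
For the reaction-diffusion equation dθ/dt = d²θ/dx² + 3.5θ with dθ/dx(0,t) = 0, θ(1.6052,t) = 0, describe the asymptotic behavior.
θ grows unboundedly. Reaction dominates diffusion (r=3.5 > κπ²/(4L²)≈0.96); solution grows exponentially.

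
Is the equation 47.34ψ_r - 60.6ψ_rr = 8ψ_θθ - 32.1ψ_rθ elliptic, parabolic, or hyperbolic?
Rewriting in standard form: -60.6ψ_rr + 32.1ψ_rθ - 8ψ_θθ + 47.34ψ_r = 0. Computing B² - 4AC with A = -60.6, B = 32.1, C = -8: discriminant = -908.79 (negative). Answer: elliptic.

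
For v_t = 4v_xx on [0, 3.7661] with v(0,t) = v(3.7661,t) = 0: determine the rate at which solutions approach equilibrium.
Eigenvalues: λₙ = 4n²π²/3.7661².
First three modes:
  n=1: λ₁ = 4π²/3.7661² ≈ 2.783
  n=2: λ₂ = 16π²/3.7661² ≈ 11.134 (4× faster decay)
  n=3: λ₃ = 36π²/3.7661² ≈ 25.051 (9× faster decay)
As t → ∞, higher modes decay exponentially faster. The n=1 mode dominates: v ~ c₁ sin(πx/3.7661) e^{-λ₁t}.
Decay rate: λ₁ = 4π²/3.7661² ≈ 2.783.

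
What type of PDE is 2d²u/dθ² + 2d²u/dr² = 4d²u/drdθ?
Rewriting in standard form: 2d²u/dr² - 4d²u/drdθ + 2d²u/dθ² = 0. With A = 2, B = -4, C = 2, the discriminant is 0. This is a parabolic PDE.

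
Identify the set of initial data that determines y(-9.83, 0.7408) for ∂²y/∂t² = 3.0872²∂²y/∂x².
Domain of dependence: [-12.11699776, -7.54300224]. Signals travel at speed 3.0872, so data within |x - -9.83| ≤ 3.0872·0.7408 = 2.28699776 can reach the point.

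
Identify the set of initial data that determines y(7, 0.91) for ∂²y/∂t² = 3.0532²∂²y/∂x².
Domain of dependence: [4.221588, 9.778412]. Signals travel at speed 3.0532, so data within |x - 7| ≤ 3.0532·0.91 = 2.778412 can reach the point.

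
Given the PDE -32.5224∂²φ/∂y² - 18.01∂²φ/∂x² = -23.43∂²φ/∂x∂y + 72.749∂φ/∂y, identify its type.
Rewriting in standard form: -18.01∂²φ/∂x² + 23.43∂²φ/∂x∂y - 32.5224∂²φ/∂y² - 72.749∂φ/∂y = 0. The second-order coefficients are A = -18.01, B = 23.43, C = -32.5224. Since B² - 4AC = -1793.948796 < 0, this is an elliptic PDE.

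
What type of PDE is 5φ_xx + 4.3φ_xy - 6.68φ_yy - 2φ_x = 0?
With A = 5, B = 4.3, C = -6.68, the discriminant is 152.09. This is a hyperbolic PDE.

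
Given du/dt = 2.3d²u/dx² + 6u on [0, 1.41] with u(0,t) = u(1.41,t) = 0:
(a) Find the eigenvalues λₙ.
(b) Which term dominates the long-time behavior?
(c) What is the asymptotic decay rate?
Eigenvalues: λₙ = 2.3n²π²/1.41² - 6.
First three modes:
  n=1: λ₁ = 2.3π²/1.41² - 6 ≈ 5.418
  n=2: λ₂ = 9.2π²/1.41² - 6 ≈ 39.672
  n=3: λ₃ = 20.7π²/1.41² - 6 ≈ 96.762
Since 2.3π²/1.41² ≈ 11.418 > 6, all λₙ > 0.
The n=1 mode decays slowest → dominates as t → ∞.
Asymptotic: u ~ c₁ sin(πx/1.41) e^{-λ₁t} with decay rate λ₁ ≈ 5.418.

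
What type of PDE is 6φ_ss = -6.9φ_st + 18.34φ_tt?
Rewriting in standard form: 6φ_ss + 6.9φ_st - 18.34φ_tt = 0. With A = 6, B = 6.9, C = -18.34, the discriminant is 487.77. This is a hyperbolic PDE.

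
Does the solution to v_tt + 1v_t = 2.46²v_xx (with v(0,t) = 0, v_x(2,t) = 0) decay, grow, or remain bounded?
v → 0. Damping (γ=1) dissipates energy; oscillations decay exponentially.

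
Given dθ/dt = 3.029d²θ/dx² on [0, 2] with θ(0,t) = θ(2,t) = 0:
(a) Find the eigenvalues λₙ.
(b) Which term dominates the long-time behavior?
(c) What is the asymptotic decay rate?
Eigenvalues: λₙ = 3.029n²π²/2².
First three modes:
  n=1: λ₁ = 3.029π²/2² ≈ 7.474
  n=2: λ₂ = 12.116π²/2² ≈ 29.895 (4× faster decay)
  n=3: λ₃ = 27.261π²/2² ≈ 67.264 (9× faster decay)
As t → ∞, higher modes decay exponentially faster. The n=1 mode dominates: θ ~ c₁ sin(πx/2) e^{-λ₁t}.
Decay rate: λ₁ = 3.029π²/2² ≈ 7.474.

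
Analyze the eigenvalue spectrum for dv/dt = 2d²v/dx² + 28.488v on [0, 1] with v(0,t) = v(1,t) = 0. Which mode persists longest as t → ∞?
Eigenvalues: λₙ = 2n²π²/1² - 28.488.
First three modes:
  n=1: λ₁ = 2π² - 28.488 ≈ -8.749
  n=2: λ₂ = 8π² - 28.488 ≈ 50.469
  n=3: λ₃ = 18π² - 28.488 ≈ 149.165
Since 2π² ≈ 19.739 < 28.488, λ₁ < 0.
The n=1 mode grows fastest (−λₙ is largest for n=1) → dominates.
Asymptotic: v ~ c₁ sin(πx/1) e^{8.749t} (exponential growth at rate −λ₁ ≈ 8.749).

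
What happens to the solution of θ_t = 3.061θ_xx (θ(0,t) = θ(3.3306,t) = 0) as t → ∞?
θ → 0. Heat diffuses out through both boundaries.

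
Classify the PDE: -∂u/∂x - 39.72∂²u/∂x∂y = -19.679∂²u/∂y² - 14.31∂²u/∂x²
Rewriting in standard form: 14.31∂²u/∂x² - 39.72∂²u/∂x∂y + 19.679∂²u/∂y² - ∂u/∂x = 0. A = 14.31, B = -39.72, C = 19.679. Discriminant B² - 4AC = 451.25244. Since 451.25244 > 0, hyperbolic.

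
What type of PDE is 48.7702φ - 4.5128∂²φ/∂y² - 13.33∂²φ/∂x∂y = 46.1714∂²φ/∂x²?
Rewriting in standard form: -46.1714∂²φ/∂x² - 13.33∂²φ/∂x∂y - 4.5128∂²φ/∂y² + 48.7702φ = 0. With A = -46.1714, B = -13.33, C = -4.5128, the discriminant is -655.76027568. This is an elliptic PDE.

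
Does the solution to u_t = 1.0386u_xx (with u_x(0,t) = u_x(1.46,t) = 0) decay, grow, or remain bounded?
u → constant (steady state). Heat is conserved (no flux at boundaries); solution approaches the spatial average.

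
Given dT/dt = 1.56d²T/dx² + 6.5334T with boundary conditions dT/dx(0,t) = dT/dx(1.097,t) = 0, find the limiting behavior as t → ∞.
T grows unboundedly. With Neumann BCs the constant mode has diffusion eigenvalue 0, so any r > 0 makes it grow like e^(6.5334t); solution grows exponentially.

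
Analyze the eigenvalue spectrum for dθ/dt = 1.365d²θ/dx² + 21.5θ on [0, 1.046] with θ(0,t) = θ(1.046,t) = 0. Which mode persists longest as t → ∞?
Eigenvalues: λₙ = 1.365n²π²/1.046² - 21.5.
First three modes:
  n=1: λ₁ = 1.365π²/1.046² - 21.5 ≈ -9.187
  n=2: λ₂ = 5.46π²/1.046² - 21.5 ≈ 27.753
  n=3: λ₃ = 12.285π²/1.046² - 21.5 ≈ 89.318
Since 1.365π²/1.046² ≈ 12.313 < 21.5, λ₁ < 0.
The n=1 mode grows fastest (−λₙ is largest for n=1) → dominates.
Asymptotic: θ ~ c₁ sin(πx/1.046) e^{9.187t} (exponential growth at rate −λ₁ ≈ 9.187).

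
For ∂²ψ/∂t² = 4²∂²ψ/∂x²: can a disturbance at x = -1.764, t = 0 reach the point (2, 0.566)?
No. The domain of dependence is [-0.264, 4.264], and -1.764 is outside this interval.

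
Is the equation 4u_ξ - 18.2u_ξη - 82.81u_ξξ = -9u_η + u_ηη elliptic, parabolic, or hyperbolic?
Rewriting in standard form: -82.81u_ξξ - 18.2u_ξη - u_ηη + 4u_ξ + 9u_η = 0. Computing B² - 4AC with A = -82.81, B = -18.2, C = -1: discriminant = 0 (zero). Answer: parabolic.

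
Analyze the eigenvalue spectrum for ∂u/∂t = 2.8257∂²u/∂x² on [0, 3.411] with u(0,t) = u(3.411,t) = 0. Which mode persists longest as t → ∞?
Eigenvalues: λₙ = 2.8257n²π²/3.411².
First three modes:
  n=1: λ₁ = 2.8257π²/3.411² ≈ 2.397
  n=2: λ₂ = 11.3028π²/3.411² ≈ 9.588 (4× faster decay)
  n=3: λ₃ = 25.4313π²/3.411² ≈ 21.573 (9× faster decay)
As t → ∞, higher modes decay exponentially faster. The n=1 mode dominates: u ~ c₁ sin(πx/3.411) e^{-λ₁t}.
Decay rate: λ₁ = 2.8257π²/3.411² ≈ 2.397.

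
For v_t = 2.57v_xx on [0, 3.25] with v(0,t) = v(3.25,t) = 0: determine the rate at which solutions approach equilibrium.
Eigenvalues: λₙ = 2.57n²π²/3.25².
First three modes:
  n=1: λ₁ = 2.57π²/3.25² ≈ 2.401
  n=2: λ₂ = 10.28π²/3.25² ≈ 9.606 (4× faster decay)
  n=3: λ₃ = 23.13π²/3.25² ≈ 21.613 (9× faster decay)
As t → ∞, higher modes decay exponentially faster. The n=1 mode dominates: v ~ c₁ sin(πx/3.25) e^{-λ₁t}.
Decay rate: λ₁ = 2.57π²/3.25² ≈ 2.401.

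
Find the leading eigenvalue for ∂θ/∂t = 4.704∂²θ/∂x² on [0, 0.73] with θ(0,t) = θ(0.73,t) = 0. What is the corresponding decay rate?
Eigenvalues: λₙ = 4.704n²π²/0.73².
First three modes:
  n=1: λ₁ = 4.704π²/0.73² ≈ 87.121
  n=2: λ₂ = 18.816π²/0.73² ≈ 348.483 (4× faster decay)
  n=3: λ₃ = 42.336π²/0.73² ≈ 784.086 (9× faster decay)
As t → ∞, higher modes decay exponentially faster. The n=1 mode dominates: θ ~ c₁ sin(πx/0.73) e^{-λ₁t}.
Decay rate: λ₁ = 4.704π²/0.73² ≈ 87.121.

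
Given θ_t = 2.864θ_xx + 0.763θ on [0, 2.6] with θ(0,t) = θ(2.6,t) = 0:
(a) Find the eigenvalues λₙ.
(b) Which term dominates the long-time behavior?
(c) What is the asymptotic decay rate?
Eigenvalues: λₙ = 2.864n²π²/2.6² - 0.763.
First three modes:
  n=1: λ₁ = 2.864π²/2.6² - 0.763 ≈ 3.418
  n=2: λ₂ = 11.456π²/2.6² - 0.763 ≈ 15.963
  n=3: λ₃ = 25.776π²/2.6² - 0.763 ≈ 36.87
Since 2.864π²/2.6² ≈ 4.181 > 0.763, all λₙ > 0.
The n=1 mode decays slowest → dominates as t → ∞.
Asymptotic: θ ~ c₁ sin(πx/2.6) e^{-λ₁t} with decay rate λ₁ ≈ 3.418.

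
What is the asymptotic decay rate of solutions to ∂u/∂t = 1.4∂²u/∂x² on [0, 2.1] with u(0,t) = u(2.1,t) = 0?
Eigenvalues: λₙ = 1.4n²π²/2.1².
First three modes:
  n=1: λ₁ = 1.4π²/2.1² ≈ 3.133
  n=2: λ₂ = 5.6π²/2.1² ≈ 12.533 (4× faster decay)
  n=3: λ₃ = 12.6π²/2.1² ≈ 28.199 (9× faster decay)
As t → ∞, higher modes decay exponentially faster. The n=1 mode dominates: u ~ c₁ sin(πx/2.1) e^{-λ₁t}.
Decay rate: λ₁ = 1.4π²/2.1² ≈ 3.133.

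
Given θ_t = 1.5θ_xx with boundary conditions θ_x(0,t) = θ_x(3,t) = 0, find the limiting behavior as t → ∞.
θ → constant (steady state). Heat is conserved (no flux at boundaries); solution approaches the spatial average.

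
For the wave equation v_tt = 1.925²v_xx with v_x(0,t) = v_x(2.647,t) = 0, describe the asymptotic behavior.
v oscillates about a mean that drifts linearly in t (generically unbounded; no decay). There is no damping, so the nonconstant modes persist as standing waves (energy conserved, no decay). But with Neumann conditions at both ends the constant mode has eigenvalue 0: the spatial mean M(t) of v satisfies M'' = 0, so M(t) = M(0) + M'(0)·t. Unless the initial velocity has zero mean (∫v_t(x,0)dx = 0), the solution grows linearly in t (unbounded, though not exponentially); if it does have zero mean, the solution stays bounded and simply oscillates.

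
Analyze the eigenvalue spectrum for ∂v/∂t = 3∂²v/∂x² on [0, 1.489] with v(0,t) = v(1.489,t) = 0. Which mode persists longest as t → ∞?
Eigenvalues: λₙ = 3n²π²/1.489².
First three modes:
  n=1: λ₁ = 3π²/1.489² ≈ 13.355
  n=2: λ₂ = 12π²/1.489² ≈ 53.418 (4× faster decay)
  n=3: λ₃ = 27π²/1.489² ≈ 120.192 (9× faster decay)
As t → ∞, higher modes decay exponentially faster. The n=1 mode dominates: v ~ c₁ sin(πx/1.489) e^{-λ₁t}.
Decay rate: λ₁ = 3π²/1.489² ≈ 13.355.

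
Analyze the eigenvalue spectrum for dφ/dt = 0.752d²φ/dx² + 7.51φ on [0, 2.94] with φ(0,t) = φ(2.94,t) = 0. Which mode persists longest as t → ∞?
Eigenvalues: λₙ = 0.752n²π²/2.94² - 7.51.
First three modes:
  n=1: λ₁ = 0.752π²/2.94² - 7.51 ≈ -6.651
  n=2: λ₂ = 3.008π²/2.94² - 7.51 ≈ -4.075
  n=3: λ₃ = 6.768π²/2.94² - 7.51 ≈ 0.218
Since 0.752π²/2.94² ≈ 0.859 < 7.51, λ₁ < 0.
The n=1 mode grows fastest (−λₙ is largest for n=1) → dominates.
Asymptotic: φ ~ c₁ sin(πx/2.94) e^{6.651t} (exponential growth at rate −λ₁ ≈ 6.651).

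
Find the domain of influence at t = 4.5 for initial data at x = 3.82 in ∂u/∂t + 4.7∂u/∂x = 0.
At x = 24.97. The characteristic carries data from (3.82, 0) to (24.97, 4.5).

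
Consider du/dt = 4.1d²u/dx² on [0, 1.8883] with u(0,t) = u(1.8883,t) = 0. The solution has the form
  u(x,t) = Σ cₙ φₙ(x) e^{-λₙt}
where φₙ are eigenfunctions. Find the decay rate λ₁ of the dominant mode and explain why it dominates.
Eigenvalues: λₙ = 4.1n²π²/1.8883².
First three modes:
  n=1: λ₁ = 4.1π²/1.8883² ≈ 11.349
  n=2: λ₂ = 16.4π²/1.8883² ≈ 45.394 (4× faster decay)
  n=3: λ₃ = 36.9π²/1.8883² ≈ 102.137 (9× faster decay)
As t → ∞, higher modes decay exponentially faster. The n=1 mode dominates: u ~ c₁ sin(πx/1.8883) e^{-λ₁t}.
Decay rate: λ₁ = 4.1π²/1.8883² ≈ 11.349.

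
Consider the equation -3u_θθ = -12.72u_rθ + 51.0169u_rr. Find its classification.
Rewriting in standard form: -51.0169u_rr + 12.72u_rθ - 3u_θθ = 0. Elliptic. (A = -51.0169, B = 12.72, C = -3 gives B² - 4AC = -450.4044.)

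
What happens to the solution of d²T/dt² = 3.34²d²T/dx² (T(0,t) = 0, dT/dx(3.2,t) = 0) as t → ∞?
T oscillates (no decay). Energy is conserved; the solution oscillates indefinitely as standing waves.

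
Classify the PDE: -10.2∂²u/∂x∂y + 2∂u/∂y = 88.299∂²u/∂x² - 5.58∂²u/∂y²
Rewriting in standard form: -88.299∂²u/∂x² - 10.2∂²u/∂x∂y + 5.58∂²u/∂y² + 2∂u/∂y = 0. A = -88.299, B = -10.2, C = 5.58. Discriminant B² - 4AC = 2074.87368. Since 2074.87368 > 0, hyperbolic.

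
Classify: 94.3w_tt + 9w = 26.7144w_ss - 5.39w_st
Rewriting in standard form: -26.7144w_ss + 5.39w_st + 94.3w_tt + 9w = 0. Hyperbolic (discriminant = 10105.72378).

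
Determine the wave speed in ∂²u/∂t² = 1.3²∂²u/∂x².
Speed = 1.3. Information travels along characteristics x = x₀ ± 1.3t.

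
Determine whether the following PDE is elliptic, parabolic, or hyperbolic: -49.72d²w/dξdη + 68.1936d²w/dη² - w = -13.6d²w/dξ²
Rewriting in standard form: 13.6d²w/dξ² - 49.72d²w/dξdη + 68.1936d²w/dη² - w = 0. Coefficients: A = 13.6, B = -49.72, C = 68.1936. B² - 4AC = -1237.65344, which is negative, so the equation is elliptic.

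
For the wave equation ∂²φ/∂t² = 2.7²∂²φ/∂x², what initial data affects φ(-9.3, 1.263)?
Domain of dependence: [-12.7101, -5.8899]. Signals travel at speed 2.7, so data within |x - -9.3| ≤ 2.7·1.263 = 3.4101 can reach the point.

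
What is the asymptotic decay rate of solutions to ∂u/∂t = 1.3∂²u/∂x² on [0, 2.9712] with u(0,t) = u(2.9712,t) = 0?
Eigenvalues: λₙ = 1.3n²π²/2.9712².
First three modes:
  n=1: λ₁ = 1.3π²/2.9712² ≈ 1.453
  n=2: λ₂ = 5.2π²/2.9712² ≈ 5.814 (4× faster decay)
  n=3: λ₃ = 11.7π²/2.9712² ≈ 13.08 (9× faster decay)
As t → ∞, higher modes decay exponentially faster. The n=1 mode dominates: u ~ c₁ sin(πx/2.9712) e^{-λ₁t}.
Decay rate: λ₁ = 1.3π²/2.9712² ≈ 1.453.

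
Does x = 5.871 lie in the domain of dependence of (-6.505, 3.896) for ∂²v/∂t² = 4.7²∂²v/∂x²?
Yes. The domain of dependence is [-24.8162, 11.8062], and 5.871 ∈ [-24.8162, 11.8062].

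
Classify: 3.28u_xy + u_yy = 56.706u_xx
Rewriting in standard form: -56.706u_xx + 3.28u_xy + u_yy = 0. Hyperbolic (discriminant = 237.5824).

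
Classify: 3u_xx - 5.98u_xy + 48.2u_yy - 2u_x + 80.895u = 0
Elliptic (discriminant = -542.6396).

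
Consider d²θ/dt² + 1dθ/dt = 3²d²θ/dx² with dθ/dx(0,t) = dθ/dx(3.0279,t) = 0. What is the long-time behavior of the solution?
As t → ∞, θ → constant (steady state). Damping (γ=1) dissipates the nonconstant modes; with Neumann BCs the spatial average obeys M''+γM'=0 and tends to a finite limit.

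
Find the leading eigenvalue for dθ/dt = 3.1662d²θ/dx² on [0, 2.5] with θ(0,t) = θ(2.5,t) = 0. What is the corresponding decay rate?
Eigenvalues: λₙ = 3.1662n²π²/2.5².
First three modes:
  n=1: λ₁ = 3.1662π²/2.5² ≈ 5
  n=2: λ₂ = 12.6648π²/2.5² ≈ 19.999 (4× faster decay)
  n=3: λ₃ = 28.4958π²/2.5² ≈ 44.999 (9× faster decay)
As t → ∞, higher modes decay exponentially faster. The n=1 mode dominates: θ ~ c₁ sin(πx/2.5) e^{-λ₁t}.
Decay rate: λ₁ = 3.1662π²/2.5² ≈ 5.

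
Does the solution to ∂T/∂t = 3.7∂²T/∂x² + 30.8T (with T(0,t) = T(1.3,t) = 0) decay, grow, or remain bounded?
T grows unboundedly. Reaction dominates diffusion (r=30.8 > κπ²/L²≈21.61); solution grows exponentially.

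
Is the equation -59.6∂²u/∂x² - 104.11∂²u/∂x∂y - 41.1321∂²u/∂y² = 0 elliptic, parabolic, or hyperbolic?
Computing B² - 4AC with A = -59.6, B = -104.11, C = -41.1321: discriminant = 1032.99946 (positive). Answer: hyperbolic.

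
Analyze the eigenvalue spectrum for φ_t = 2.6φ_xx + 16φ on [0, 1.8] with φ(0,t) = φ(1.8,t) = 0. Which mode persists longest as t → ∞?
Eigenvalues: λₙ = 2.6n²π²/1.8² - 16.
First three modes:
  n=1: λ₁ = 2.6π²/1.8² - 16 ≈ -8.08
  n=2: λ₂ = 10.4π²/1.8² - 16 ≈ 15.68
  n=3: λ₃ = 23.4π²/1.8² - 16 ≈ 55.28
Since 2.6π²/1.8² ≈ 7.92 < 16, λ₁ < 0.
The n=1 mode grows fastest (−λₙ is largest for n=1) → dominates.
Asymptotic: φ ~ c₁ sin(πx/1.8) e^{8.08t} (exponential growth at rate −λ₁ ≈ 8.08).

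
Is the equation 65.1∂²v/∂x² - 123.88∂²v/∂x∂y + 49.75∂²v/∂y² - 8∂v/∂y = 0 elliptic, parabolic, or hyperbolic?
Computing B² - 4AC with A = 65.1, B = -123.88, C = 49.75: discriminant = 2391.3544 (positive). Answer: hyperbolic.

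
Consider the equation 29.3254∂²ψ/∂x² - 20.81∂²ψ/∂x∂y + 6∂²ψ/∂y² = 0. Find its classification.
Elliptic. (A = 29.3254, B = -20.81, C = 6 gives B² - 4AC = -270.7535.)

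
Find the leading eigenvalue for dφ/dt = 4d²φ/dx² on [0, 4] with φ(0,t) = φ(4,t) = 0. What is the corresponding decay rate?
Eigenvalues: λₙ = 4n²π²/4².
First three modes:
  n=1: λ₁ = 4π²/4² ≈ 2.467
  n=2: λ₂ = 16π²/4² ≈ 9.87 (4× faster decay)
  n=3: λ₃ = 36π²/4² ≈ 22.207 (9× faster decay)
As t → ∞, higher modes decay exponentially faster. The n=1 mode dominates: φ ~ c₁ sin(πx/4) e^{-λ₁t}.
Decay rate: λ₁ = 4π²/4² ≈ 2.467.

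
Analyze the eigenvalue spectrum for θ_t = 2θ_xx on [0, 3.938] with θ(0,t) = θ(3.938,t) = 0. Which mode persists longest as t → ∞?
Eigenvalues: λₙ = 2n²π²/3.938².
First three modes:
  n=1: λ₁ = 2π²/3.938² ≈ 1.273
  n=2: λ₂ = 8π²/3.938² ≈ 5.091 (4× faster decay)
  n=3: λ₃ = 18π²/3.938² ≈ 11.456 (9× faster decay)
As t → ∞, higher modes decay exponentially faster. The n=1 mode dominates: θ ~ c₁ sin(πx/3.938) e^{-λ₁t}.
Decay rate: λ₁ = 2π²/3.938² ≈ 1.273.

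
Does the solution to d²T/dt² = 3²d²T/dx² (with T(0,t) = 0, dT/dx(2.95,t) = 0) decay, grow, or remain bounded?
T oscillates (no decay). Energy is conserved; the solution oscillates indefinitely as standing waves.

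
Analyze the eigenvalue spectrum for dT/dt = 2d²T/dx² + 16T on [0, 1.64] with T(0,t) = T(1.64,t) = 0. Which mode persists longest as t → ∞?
Eigenvalues: λₙ = 2n²π²/1.64² - 16.
First three modes:
  n=1: λ₁ = 2π²/1.64² - 16 ≈ -8.661
  n=2: λ₂ = 8π²/1.64² - 16 ≈ 13.356
  n=3: λ₃ = 18π²/1.64² - 16 ≈ 50.052
Since 2π²/1.64² ≈ 7.339 < 16, λ₁ < 0.
The n=1 mode grows fastest (−λₙ is largest for n=1) → dominates.
Asymptotic: T ~ c₁ sin(πx/1.64) e^{8.661t} (exponential growth at rate −λ₁ ≈ 8.661).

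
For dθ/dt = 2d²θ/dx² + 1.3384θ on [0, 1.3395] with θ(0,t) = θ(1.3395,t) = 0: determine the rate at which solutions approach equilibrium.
Eigenvalues: λₙ = 2n²π²/1.3395² - 1.3384.
First three modes:
  n=1: λ₁ = 2π²/1.3395² - 1.3384 ≈ 9.663
  n=2: λ₂ = 8π²/1.3395² - 1.3384 ≈ 42.667
  n=3: λ₃ = 18π²/1.3395² - 1.3384 ≈ 97.673
Since 2π²/1.3395² ≈ 11.001 > 1.3384, all λₙ > 0.
The n=1 mode decays slowest → dominates as t → ∞.
Asymptotic: θ ~ c₁ sin(πx/1.3395) e^{-λ₁t} with decay rate λ₁ ≈ 9.663.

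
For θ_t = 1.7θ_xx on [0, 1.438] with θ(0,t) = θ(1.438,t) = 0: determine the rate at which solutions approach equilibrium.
Eigenvalues: λₙ = 1.7n²π²/1.438².
First three modes:
  n=1: λ₁ = 1.7π²/1.438² ≈ 8.114
  n=2: λ₂ = 6.8π²/1.438² ≈ 32.456 (4× faster decay)
  n=3: λ₃ = 15.3π²/1.438² ≈ 73.025 (9× faster decay)
As t → ∞, higher modes decay exponentially faster. The n=1 mode dominates: θ ~ c₁ sin(πx/1.438) e^{-λ₁t}.
Decay rate: λ₁ = 1.7π²/1.438² ≈ 8.114.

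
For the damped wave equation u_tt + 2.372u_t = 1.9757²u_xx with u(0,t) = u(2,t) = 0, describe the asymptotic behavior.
u → 0. Damping (γ=2.372) dissipates energy; oscillations decay exponentially.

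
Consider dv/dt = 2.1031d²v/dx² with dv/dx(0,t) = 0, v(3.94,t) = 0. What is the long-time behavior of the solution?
As t → ∞, v → 0. Heat escapes through the Dirichlet boundary.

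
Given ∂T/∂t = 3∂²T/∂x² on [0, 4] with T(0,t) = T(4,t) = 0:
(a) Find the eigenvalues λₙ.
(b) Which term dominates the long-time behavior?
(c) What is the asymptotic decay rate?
Eigenvalues: λₙ = 3n²π²/4².
First three modes:
  n=1: λ₁ = 3π²/4² ≈ 1.851
  n=2: λ₂ = 12π²/4² ≈ 7.402 (4× faster decay)
  n=3: λ₃ = 27π²/4² ≈ 16.655 (9× faster decay)
As t → ∞, higher modes decay exponentially faster. The n=1 mode dominates: T ~ c₁ sin(πx/4) e^{-λ₁t}.
Decay rate: λ₁ = 3π²/4² ≈ 1.851.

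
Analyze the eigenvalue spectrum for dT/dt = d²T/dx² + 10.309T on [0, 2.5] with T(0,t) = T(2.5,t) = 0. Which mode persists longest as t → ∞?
Eigenvalues: λₙ = n²π²/2.5² - 10.309.
First three modes:
  n=1: λ₁ = π²/2.5² - 10.309 ≈ -8.73
  n=2: λ₂ = 4π²/2.5² - 10.309 ≈ -3.992
  n=3: λ₃ = 9π²/2.5² - 10.309 ≈ 3.903
Since π²/2.5² ≈ 1.579 < 10.309, λ₁ < 0.
The n=1 mode grows fastest (−λₙ is largest for n=1) → dominates.
Asymptotic: T ~ c₁ sin(πx/2.5) e^{8.73t} (exponential growth at rate −λ₁ ≈ 8.73).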